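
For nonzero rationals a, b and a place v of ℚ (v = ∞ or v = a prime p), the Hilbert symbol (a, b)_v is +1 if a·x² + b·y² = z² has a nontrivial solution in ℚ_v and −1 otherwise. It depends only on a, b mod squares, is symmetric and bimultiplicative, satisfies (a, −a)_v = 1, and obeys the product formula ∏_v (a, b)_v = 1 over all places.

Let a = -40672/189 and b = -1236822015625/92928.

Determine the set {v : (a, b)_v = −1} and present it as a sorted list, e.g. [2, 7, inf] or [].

Mod squares: a ≡ -53382, b ≡ -3. Check v ∈ {∞, 2, 3, 5, 7, 11, 31, 41}.
v=11: a=11^0·(≡3), b=11^-2·(≡10) mod 11; (3|11)=+1, (10|11)=-1; (−1)^{0·-2·5}·(+1)^-2·(-1)^0 = +1.
v=41: a=41^1·(≡21), b=41^2·(≡26) mod 41; (21|41)=+1, (26|41)=-1; (−1)^{1·2·20}·(+1)^2·(-1)^1 = -1.
v=7: a=7^-1·(≡2), b=7^2·(≡4) mod 7; (2|7)=+1, (4|7)=+1; (−1)^{-1·2·3}·(+1)^2·(+1)^-1 = +1.
v=∞: -53382 < 0 and -3 < 0  ⇒  (a,b)_∞ = -1.
v=2: v_2(a)=5, v_2(b)=-8; units ≡ 5, 5 (mod 8); ε·ε+αω+βω = 0·0+5·1+-8·1 ≡ 1  ⇒  (a,b)_2 = -1.
v=5: a=5^0·(≡2), b=5^6·(≡2) mod 5; (2|5)=-1, (2|5)=-1; (−1)^{0·6·2}·(-1)^6·(-1)^0 = +1.
v=3: a=3^-3·(≡2), b=3^-1·(≡2) mod 3; (2|3)=-1, (2|3)=-1; (−1)^{-3·-1·1}·(-1)^-1·(-1)^-3 = -1.
v=31: a=31^1·(≡7), b=31^2·(≡25) mod 31; (7|31)=+1, (25|31)=+1; (−1)^{1·2·15}·(+1)^2·(+1)^1 = +1.
Ram(-53382, -3) = {2, 3, 41, ∞}; no ℚ_2-point on the conic.

[2, 3, 41, inf]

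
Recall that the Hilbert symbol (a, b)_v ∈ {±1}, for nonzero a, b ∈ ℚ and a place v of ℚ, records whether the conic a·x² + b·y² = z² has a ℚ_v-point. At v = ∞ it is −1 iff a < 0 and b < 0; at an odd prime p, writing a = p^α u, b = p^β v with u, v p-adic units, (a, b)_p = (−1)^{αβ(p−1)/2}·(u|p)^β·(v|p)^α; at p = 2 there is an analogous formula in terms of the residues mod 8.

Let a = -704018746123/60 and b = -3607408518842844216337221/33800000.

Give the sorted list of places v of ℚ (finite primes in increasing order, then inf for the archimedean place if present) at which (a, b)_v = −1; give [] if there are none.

Mod squares: a ≡ -7713865005, b ≡ -7905. Check v ∈ {∞, 2, 3, 5, 7, 11, 13, 17, 19, 23, 29, 31, 37}.
v=37: a=37^2·(≡34), b=37^2·(≡19) mod 37; (34|37)=+1, (19|37)=-1; (−1)^{2·2·18}·(+1)^2·(-1)^2 = +1.
v=7: a=7^1·(≡4), b=7^6·(≡3) mod 7; (4|7)=+1, (3|7)=-1; (−1)^{1·6·3}·(+1)^6·(-1)^1 = -1.
v=∞: -7713865005 < 0 and -7905 < 0  ⇒  (a,b)_∞ = -1.
v=2: v_2(a)=-2, v_2(b)=-6; units ≡ 3, 7 (mod 8); ε·ε+αω+βω = 1·1+-2·0+-6·1 ≡ 1  ⇒  (a,b)_2 = -1.
v=31: a=31^1·(≡19), b=31^1·(≡22) mod 31; (19|31)=+1, (22|31)=-1; (−1)^{1·1·15}·(+1)^1·(-1)^1 = +1.
v=19: a=19^1·(≡16), b=19^2·(≡2) mod 19; (16|19)=+1, (2|19)=-1; (−1)^{1·2·9}·(+1)^2·(-1)^1 = -1.
v=23: a=23^1·(≡6), b=23^2·(≡5) mod 23; (6|23)=+1, (5|23)=-1; (−1)^{1·2·11}·(+1)^2·(-1)^1 = -1.
v=13: a=13^0·(≡6), b=13^-2·(≡12) mod 13; (6|13)=-1, (12|13)=+1; (−1)^{0·-2·6}·(-1)^-2·(+1)^0 = +1.
v=29: a=29^1·(≡10), b=29^2·(≡17) mod 29; (10|29)=-1, (17|29)=-1; (−1)^{1·2·14}·(-1)^2·(-1)^1 = -1.
v=3: a=3^-1·(≡1), b=3^7·(≡2) mod 3; (1|3)=+1, (2|3)=-1; (−1)^{-1·7·1}·(+1)^7·(-1)^-1 = +1.
v=17: a=17^1·(≡12), b=17^1·(≡14) mod 17; (12|17)=-1, (14|17)=-1; (−1)^{1·1·8}·(-1)^1·(-1)^1 = +1.
v=5: a=5^-1·(≡1), b=5^-5·(≡4) mod 5; (1|5)=+1, (4|5)=+1; (−1)^{-1·-5·2}·(+1)^-5·(+1)^-1 = +1.
v=11: a=11^1·(≡7), b=11^2·(≡5) mod 11; (7|11)=-1, (5|11)=+1; (−1)^{1·2·5}·(-1)^2·(+1)^1 = +1.
(-7713865005, -7905 / ℚ) ramifies at {2, 7, 19, 23, 29, ∞}: a division algebra.

[2, 7, 19, 23, 29, inf]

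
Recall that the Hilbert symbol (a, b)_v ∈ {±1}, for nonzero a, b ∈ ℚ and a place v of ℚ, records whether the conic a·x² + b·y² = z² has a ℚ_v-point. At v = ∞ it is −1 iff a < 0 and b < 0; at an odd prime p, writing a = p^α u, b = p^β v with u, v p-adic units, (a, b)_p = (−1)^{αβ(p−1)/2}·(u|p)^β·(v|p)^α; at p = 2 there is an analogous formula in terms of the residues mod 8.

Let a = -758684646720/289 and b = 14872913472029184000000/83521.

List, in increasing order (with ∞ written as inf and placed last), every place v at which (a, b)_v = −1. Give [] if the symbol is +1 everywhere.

(a, b) ≡ (-5005, 66) mod (ℚ^×)²; places V = {2, 3, 5, 7, 11, 13, 17, 19, ∞}.
(a,b)_13: α=1, u≡6; β=2, v≡12 (mod 13); (6|13)=-1, (12|13)=+1; sign (−1)^0·-1^2·+1^1 = +1.
(a,b)_17: α=-2, u≡7; β=-4, v≡2 (mod 17); (7|17)=-1, (2|17)=+1; sign (−1)^0·-1^-4·+1^-2 = +1.
(a,b)_2: α=6, β=15; u≡3, v≡1 (mod 8); ε(u)ε(v)=1·0, αω(v)=6·0, βω(u)=15·1; sum ≡ 1  ⇒  -1.
(a,b)_11: α=1, u≡10; β=3, v≡2 (mod 11); (10|11)=-1, (2|11)=-1; sign (−1)^1·-1^3·-1^1 = -1.
(a,b)_7: α=1, u≡3; β=0, v≡3 (mod 7); (3|7)=-1, (3|7)=-1; sign (−1)^0·-1^0·-1^1 = -1.
(a,b)_19: α=2, u≡11; β=0, v≡6 (mod 19); (11|19)=+1, (6|19)=+1; sign (−1)^0·+1^0·+1^2 = +1.
(a,b)_3: α=8, u≡2; β=17, v≡1 (mod 3); (2|3)=-1, (1|3)=+1; sign (−1)^0·-1^17·+1^8 = -1.
(a,b)_∞: sgn(-5005)=−, sgn(66)=+, so +1.
(a,b)_5: α=1, u≡4; β=6, v≡1 (mod 5); (4|5)=+1, (1|5)=+1; sign (−1)^0·+1^6·+1^1 = +1.
Ram(-5005, 66) = {2, 3, 7, 11}; no ℚ_2-point on the conic.

[2, 3, 7, 11]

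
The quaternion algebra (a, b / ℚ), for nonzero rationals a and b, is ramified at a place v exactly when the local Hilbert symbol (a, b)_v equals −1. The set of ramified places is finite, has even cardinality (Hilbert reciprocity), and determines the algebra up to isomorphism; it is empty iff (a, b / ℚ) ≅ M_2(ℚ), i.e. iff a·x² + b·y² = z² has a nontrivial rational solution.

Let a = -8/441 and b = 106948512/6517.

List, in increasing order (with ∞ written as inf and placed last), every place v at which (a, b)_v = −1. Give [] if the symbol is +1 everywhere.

(a, b) ≡ (-2, 90706) mod (ℚ^×)²; places V = {2, 3, 7, 11, 19, 31, ∞}.
(a,b)_∞: sgn(-2)=−, sgn(90706)=+, so +1.
(a,b)_7: α=-2, u≡3; β=-3, v≡4 (mod 7); (3|7)=-1, (4|7)=+1; sign (−1)^0·-1^-3·+1^-2 = -1.
(a,b)_2: α=3, β=5; u≡7, v≡1 (mod 8); ε(u)ε(v)=1·0, αω(v)=3·0, βω(u)=5·0; sum ≡ 0  ⇒  +1.
(a,b)_3: α=-2, u≡1; β=4, v≡1 (mod 3); (1|3)=+1, (1|3)=+1; sign (−1)^0·+1^4·+1^-2 = +1.
(a,b)_11: α=0, u≡3; β=3, v≡6 (mod 11); (3|11)=+1, (6|11)=-1; sign (−1)^0·+1^3·-1^0 = +1.
(a,b)_19: α=0, u≡17; β=-1, v≡1 (mod 19); (17|19)=+1, (1|19)=+1; sign (−1)^0·+1^-1·+1^0 = +1.
(a,b)_31: α=0, u≡21; β=1, v≡30 (mod 31); (21|31)=-1, (30|31)=-1; sign (−1)^0·-1^1·-1^0 = -1.
Ram(-2, 90706) = {7, 31}; no ℚ_7-point on the conic.

[7, 31]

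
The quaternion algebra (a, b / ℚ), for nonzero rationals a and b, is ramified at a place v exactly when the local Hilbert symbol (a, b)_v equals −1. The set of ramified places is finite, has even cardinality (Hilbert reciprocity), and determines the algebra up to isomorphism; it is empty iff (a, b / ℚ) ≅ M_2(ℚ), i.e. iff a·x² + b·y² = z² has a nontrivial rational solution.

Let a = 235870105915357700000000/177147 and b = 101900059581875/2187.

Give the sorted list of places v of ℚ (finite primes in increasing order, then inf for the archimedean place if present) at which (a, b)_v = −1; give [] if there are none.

(a, b) ≡ (33809379, 2337) mod (ℚ^×)²; places V = {2, 3, 5, 17, 19, 23, 37, 41, ∞}.
(a,b)_37: α=3, u≡31; β=2, v≡6 (mod 37); (31|37)=-1, (6|37)=-1; sign (−1)^0·-1^2·-1^3 = -1.
(a,b)_23: α=3, u≡10; β=2, v≡7 (mod 23); (10|23)=-1, (7|23)=-1; sign (−1)^0·-1^2·-1^3 = -1.
(a,b)_17: α=3, u≡15; β=2, v≡15 (mod 17); (15|17)=+1, (15|17)=+1; sign (−1)^0·+1^2·+1^3 = +1.
(a,b)_5: α=8, u≡1; β=4, v≡3 (mod 5); (1|5)=+1, (3|5)=-1; sign (−1)^0·+1^4·-1^8 = +1.
(a,b)_3: α=-11, u≡2; β=-7, v≡2 (mod 3); (2|3)=-1, (2|3)=-1; sign (−1)^1·-1^-7·-1^-11 = -1.
(a,b)_∞: sgn(33809379)=+, sgn(2337)=+, so +1.
(a,b)_41: α=1, u≡28; β=1, v≡20 (mod 41); (28|41)=-1, (20|41)=+1; sign (−1)^0·-1^1·+1^1 = -1.
(a,b)_19: α=1, u≡12; β=1, v≡17 (mod 19); (12|19)=-1, (17|19)=+1; sign (−1)^1·-1^1·+1^1 = +1.
(a,b)_2: α=8, β=0; u≡3, v≡1 (mod 8); ε(u)ε(v)=1·0, αω(v)=8·0, βω(u)=0·1; sum ≡ 0  ⇒  +1.
Ram(33809379, 2337) = {3, 23, 37, 41}; no ℚ_3-point on the conic.

[3, 23, 37, 41]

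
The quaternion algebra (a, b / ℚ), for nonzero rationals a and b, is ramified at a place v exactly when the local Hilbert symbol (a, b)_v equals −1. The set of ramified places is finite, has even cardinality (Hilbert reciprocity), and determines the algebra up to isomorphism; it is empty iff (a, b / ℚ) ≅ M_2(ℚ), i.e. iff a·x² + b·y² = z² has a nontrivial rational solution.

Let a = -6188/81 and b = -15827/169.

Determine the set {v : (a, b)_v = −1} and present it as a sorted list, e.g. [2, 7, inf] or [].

(a, b) ≡ (-1547, -323) mod (ℚ^×)²; places V = {2, 3, 7, 13, 17, 19, ∞}.
(a,b)_7: α=1, u≡3; β=2, v≡6 (mod 7); (3|7)=-1, (6|7)=-1; sign (−1)^0·-1^2·-1^1 = -1.
(a,b)_19: α=0, u≡5; β=1, v≡8 (mod 19); (5|19)=+1, (8|19)=-1; sign (−1)^0·+1^1·-1^0 = +1.
(a,b)_2: α=2, β=0; u≡5, v≡5 (mod 8); ε(u)ε(v)=0·0, αω(v)=2·1, βω(u)=0·1; sum ≡ 0  ⇒  +1.
(a,b)_3: α=-4, u≡1; β=0, v≡1 (mod 3); (1|3)=+1, (1|3)=+1; sign (−1)^0·+1^0·+1^-4 = +1.
(a,b)_∞: sgn(-1547)=−, sgn(-323)=−, so -1.
(a,b)_17: α=1, u≡6; β=1, v≡13 (mod 17); (6|17)=-1, (13|17)=+1; sign (−1)^0·-1^1·+1^1 = -1.
(a,b)_13: α=1, u≡6; β=-2, v≡7 (mod 13); (6|13)=-1, (7|13)=-1; sign (−1)^0·-1^-2·-1^1 = -1.
(-1547, -323 / ℚ) ramifies at {7, 13, 17, ∞}: a division algebra.

[7, 13, 17, inf]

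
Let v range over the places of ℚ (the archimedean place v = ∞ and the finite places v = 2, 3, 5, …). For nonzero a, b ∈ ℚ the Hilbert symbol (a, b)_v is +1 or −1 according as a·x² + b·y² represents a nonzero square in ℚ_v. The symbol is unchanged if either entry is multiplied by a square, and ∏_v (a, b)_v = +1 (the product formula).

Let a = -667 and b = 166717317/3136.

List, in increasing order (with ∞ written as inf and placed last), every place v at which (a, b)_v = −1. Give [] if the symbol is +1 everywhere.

Mod squares: a ≡ -667, b ≡ 1173. Check v ∈ {∞, 2, 3, 7, 13, 17, 23, 29}.
v=13: a=13^0·(≡9), b=13^2·(≡9) mod 13; (9|13)=+1, (9|13)=+1; (−1)^{0·2·6}·(+1)^2·(+1)^0 = +1.
v=7: a=7^0·(≡5), b=7^-2·(≡4) mod 7; (5|7)=-1, (4|7)=+1; (−1)^{0·-2·3}·(-1)^-2·(+1)^0 = +1.
v=3: a=3^0·(≡2), b=3^1·(≡1) mod 3; (2|3)=-1, (1|3)=+1; (−1)^{0·1·1}·(-1)^1·(+1)^0 = -1.
v=∞: -667 < 0 and 1173 > 0  ⇒  (a,b)_∞ = +1.
v=17: a=17^0·(≡13), b=17^1·(≡16) mod 17; (13|17)=+1, (16|17)=+1; (−1)^{0·1·8}·(+1)^1·(+1)^0 = +1.
v=23: a=23^1·(≡17), b=23^1·(≡19) mod 23; (17|23)=-1, (19|23)=-1; (−1)^{1·1·11}·(-1)^1·(-1)^1 = -1.
v=2: v_2(a)=0, v_2(b)=-6; units ≡ 5, 5 (mod 8); ε·ε+αω+βω = 0·0+0·1+-6·1 ≡ 0  ⇒  (a,b)_2 = +1.
v=29: a=29^1·(≡6), b=29^2·(≡20) mod 29; (6|29)=+1, (20|29)=+1; (−1)^{1·2·14}·(+1)^2·(+1)^1 = +1.
Ram(-667, 1173) = {3, 23}; no ℚ_3-point on the conic.

[3, 23]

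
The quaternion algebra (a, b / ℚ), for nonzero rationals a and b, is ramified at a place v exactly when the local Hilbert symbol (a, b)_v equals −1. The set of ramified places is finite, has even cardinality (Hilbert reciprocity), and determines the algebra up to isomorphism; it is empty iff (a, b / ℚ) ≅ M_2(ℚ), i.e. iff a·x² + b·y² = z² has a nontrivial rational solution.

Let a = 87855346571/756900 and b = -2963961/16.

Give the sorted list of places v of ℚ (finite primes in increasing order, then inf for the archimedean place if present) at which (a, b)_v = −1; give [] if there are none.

[2, 13, 41, 47]

Mod squares: a ≡ 842099, b ≡ -6721. Check v ∈ {∞, 2, 3, 5, 7, 11, 13, 17, 19, 23, 29, 41, 47}.
v=∞: 842099 > 0 and -6721 < 0  ⇒  (a,b)_∞ = +1.
v=47: a=47^1·(≡30), b=47^1·(≡33) mod 47; (30|47)=-1, (33|47)=-1; (−1)^{1·1·23}·(-1)^1·(-1)^1 = -1.
v=5: a=5^-2·(≡1), b=5^0·(≡4) mod 5; (1|5)=+1, (4|5)=+1; (−1)^{-2·0·2}·(+1)^0·(+1)^-2 = +1.
v=23: a=23^1·(≡7), b=23^0·(≡16) mod 23; (7|23)=-1, (16|23)=+1; (−1)^{1·0·11}·(-1)^0·(+1)^1 = +1.
v=17: a=17^2·(≡15), b=17^0·(≡11) mod 17; (15|17)=+1, (11|17)=-1; (−1)^{2·0·8}·(+1)^0·(-1)^2 = +1.
v=7: a=7^0·(≡5), b=7^2·(≡6) mod 7; (5|7)=-1, (6|7)=-1; (−1)^{0·2·3}·(-1)^2·(-1)^0 = +1.
v=2: v_2(a)=-2, v_2(b)=-4; units ≡ 3, 7 (mod 8); ε·ε+αω+βω = 1·1+-2·0+-4·1 ≡ 1  ⇒  (a,b)_2 = -1.
v=13: a=13^0·(≡5), b=13^1·(≡12) mod 13; (5|13)=-1, (12|13)=+1; (−1)^{0·1·6}·(-1)^1·(+1)^0 = -1.
v=19: a=19^3·(≡8), b=19^0·(≡6) mod 19; (8|19)=-1, (6|19)=+1; (−1)^{3·0·9}·(-1)^0·(+1)^3 = +1.
v=41: a=41^1·(≡9), b=41^0·(≡34) mod 41; (9|41)=+1, (34|41)=-1; (−1)^{1·0·20}·(+1)^0·(-1)^1 = -1.
v=11: a=11^0·(≡3), b=11^1·(≡1) mod 11; (3|11)=+1, (1|11)=+1; (−1)^{0·1·5}·(+1)^1·(+1)^0 = +1.
v=3: a=3^-2·(≡2), b=3^2·(≡2) mod 3; (2|3)=-1, (2|3)=-1; (−1)^{-2·2·1}·(-1)^2·(-1)^-2 = +1.
v=29: a=29^-2·(≡10), b=29^0·(≡28) mod 29; (10|29)=-1, (28|29)=+1; (−1)^{-2·0·14}·(-1)^0·(+1)^-2 = +1.
Ram(842099, -6721) = {2, 13, 41, 47}; no ℚ_2-point on the conic.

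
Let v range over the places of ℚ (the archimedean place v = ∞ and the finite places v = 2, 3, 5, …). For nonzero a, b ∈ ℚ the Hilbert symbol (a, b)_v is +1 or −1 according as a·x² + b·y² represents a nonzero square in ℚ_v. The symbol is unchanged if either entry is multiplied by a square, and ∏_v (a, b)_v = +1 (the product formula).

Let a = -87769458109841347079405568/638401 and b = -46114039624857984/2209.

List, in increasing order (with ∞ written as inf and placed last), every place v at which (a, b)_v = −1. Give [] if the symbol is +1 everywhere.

[29, 41, 43, inf]

(a, b) ≡ (-1329302, -41366) mod (ℚ^×)²; places V = {2, 3, 13, 17, 29, 37, 41, 43, 47, ∞}.
(a,b)_2: α=15, β=7; u≡5, v≡5 (mod 8); ε(u)ε(v)=0·0, αω(v)=15·1, βω(u)=7·1; sum ≡ 0  ⇒  +1.
(a,b)_29: α=3, u≡26; β=2, v≡12 (mod 29); (26|29)=-1, (12|29)=-1; sign (−1)^0·-1^2·-1^3 = -1.
(a,b)_37: α=4, u≡34; β=3, v≡32 (mod 37); (34|37)=+1, (32|37)=-1; sign (−1)^0·+1^3·-1^4 = +1.
(a,b)_∞: sgn(-1329302)=−, sgn(-41366)=−, so -1.
(a,b)_13: α=3, u≡3; β=1, v≡1 (mod 13); (3|13)=+1, (1|13)=+1; sign (−1)^0·+1^1·+1^3 = +1.
(a,b)_43: α=1, u≡28; β=1, v≡29 (mod 43); (28|43)=-1, (29|43)=-1; sign (−1)^1·-1^1·-1^1 = -1.
(a,b)_47: α=-2, u≡15; β=-2, v≡22 (mod 47); (15|47)=-1, (22|47)=-1; sign (−1)^0·-1^-2·-1^-2 = +1.
(a,b)_41: α=3, u≡1; β=2, v≡15 (mod 41); (1|41)=+1, (15|41)=-1; sign (−1)^0·+1^2·-1^3 = -1.
(a,b)_3: α=2, u≡1; β=2, v≡1 (mod 3); (1|3)=+1, (1|3)=+1; sign (−1)^0·+1^2·+1^2 = +1.
(a,b)_17: α=-2, u≡2; β=0, v≡12 (mod 17); (2|17)=+1, (12|17)=-1; sign (−1)^0·+1^0·-1^-2 = +1.
Ram(-1329302, -41366) = {29, 41, 43, ∞}; no ℚ_29-point on the conic.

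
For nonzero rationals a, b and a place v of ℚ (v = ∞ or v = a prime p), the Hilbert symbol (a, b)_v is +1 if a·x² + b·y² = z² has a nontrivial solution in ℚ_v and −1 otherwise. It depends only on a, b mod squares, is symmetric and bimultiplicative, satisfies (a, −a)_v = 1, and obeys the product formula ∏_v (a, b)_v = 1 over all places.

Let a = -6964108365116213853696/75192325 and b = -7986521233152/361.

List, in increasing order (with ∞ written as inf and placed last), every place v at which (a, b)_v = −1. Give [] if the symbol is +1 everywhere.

[3, 13, 17, inf]

Mod squares: a ≡ -102102, b ≡ -7. Check v ∈ {∞, 2, 3, 5, 7, 11, 13, 17, 19, 37}.
v=13: a=13^-3·(≡6), b=13^0·(≡11) mod 13; (6|13)=-1, (11|13)=-1; (−1)^{-3·0·6}·(-1)^0·(-1)^-3 = -1.
v=2: v_2(a)=9, v_2(b)=8; units ≡ 5, 1 (mod 8); ε·ε+αω+βω = 0·0+9·0+8·1 ≡ 0  ⇒  (a,b)_2 = +1.
v=37: a=37^-2·(≡31), b=37^0·(≡26) mod 37; (31|37)=-1, (26|37)=+1; (−1)^{-2·0·18}·(-1)^0·(+1)^-2 = +1.
v=3: a=3^5·(≡1), b=3^2·(≡2) mod 3; (1|3)=+1, (2|3)=-1; (−1)^{5·2·1}·(+1)^2·(-1)^5 = -1.
v=7: a=7^1·(≡2), b=7^3·(≡5) mod 7; (2|7)=+1, (5|7)=-1; (−1)^{1·3·3}·(+1)^3·(-1)^1 = +1.
v=11: a=11^7·(≡6), b=11^2·(≡1) mod 11; (6|11)=-1, (1|11)=+1; (−1)^{7·2·5}·(-1)^2·(+1)^7 = +1.
v=17: a=17^7·(≡6), b=17^4·(≡12) mod 17; (6|17)=-1, (12|17)=-1; (−1)^{7·4·8}·(-1)^4·(-1)^7 = -1.
v=5: a=5^-2·(≡3), b=5^0·(≡3) mod 5; (3|5)=-1, (3|5)=-1; (−1)^{-2·0·2}·(-1)^0·(-1)^-2 = +1.
v=19: a=19^0·(≡5), b=19^-2·(≡10) mod 19; (5|19)=+1, (10|19)=-1; (−1)^{0·-2·9}·(+1)^-2·(-1)^0 = +1.
v=∞: -102102 < 0 and -7 < 0  ⇒  (a,b)_∞ = -1.
Ram(-102102, -7) = {3, 13, 17, ∞}; no ℚ_3-point on the conic.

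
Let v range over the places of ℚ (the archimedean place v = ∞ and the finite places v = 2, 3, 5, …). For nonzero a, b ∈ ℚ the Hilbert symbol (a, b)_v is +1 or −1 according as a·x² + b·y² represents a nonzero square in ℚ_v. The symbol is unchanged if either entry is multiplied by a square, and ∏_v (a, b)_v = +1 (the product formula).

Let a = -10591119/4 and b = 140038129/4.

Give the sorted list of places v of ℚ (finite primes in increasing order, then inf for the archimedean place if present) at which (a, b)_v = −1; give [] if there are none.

Mod squares: a ≡ -1176791, b ≡ 9889. Check v ∈ {∞, 2, 3, 7, 11, 17, 29, 31}.
v=∞: -1176791 < 0 and 9889 > 0  ⇒  (a,b)_∞ = +1.
v=3: a=3^2·(≡1), b=3^0·(≡1) mod 3; (1|3)=+1, (1|3)=+1; (−1)^{2·0·1}·(+1)^0·(+1)^2 = +1.
v=11: a=11^1·(≡3), b=11^1·(≡8) mod 11; (3|11)=+1, (8|11)=-1; (−1)^{1·1·5}·(+1)^1·(-1)^1 = +1.
v=29: a=29^1·(≡11), b=29^1·(≡6) mod 29; (11|29)=-1, (6|29)=+1; (−1)^{1·1·14}·(-1)^1·(+1)^1 = -1.
v=17: a=17^1·(≡15), b=17^2·(≡11) mod 17; (15|17)=+1, (11|17)=-1; (−1)^{1·2·8}·(+1)^2·(-1)^1 = -1.
v=2: v_2(a)=-2, v_2(b)=-2; units ≡ 1, 1 (mod 8); ε·ε+αω+βω = 0·0+-2·0+-2·0 ≡ 0  ⇒  (a,b)_2 = +1.
v=7: a=7^1·(≡3), b=7^2·(≡6) mod 7; (3|7)=-1, (6|7)=-1; (−1)^{1·2·3}·(-1)^2·(-1)^1 = -1.
v=31: a=31^1·(≡16), b=31^1·(≡2) mod 31; (16|31)=+1, (2|31)=+1; (−1)^{1·1·15}·(+1)^1·(+1)^1 = -1.
(-1176791, 9889 / ℚ) ramifies at {7, 17, 29, 31}: a division algebra.

[7, 17, 29, 31]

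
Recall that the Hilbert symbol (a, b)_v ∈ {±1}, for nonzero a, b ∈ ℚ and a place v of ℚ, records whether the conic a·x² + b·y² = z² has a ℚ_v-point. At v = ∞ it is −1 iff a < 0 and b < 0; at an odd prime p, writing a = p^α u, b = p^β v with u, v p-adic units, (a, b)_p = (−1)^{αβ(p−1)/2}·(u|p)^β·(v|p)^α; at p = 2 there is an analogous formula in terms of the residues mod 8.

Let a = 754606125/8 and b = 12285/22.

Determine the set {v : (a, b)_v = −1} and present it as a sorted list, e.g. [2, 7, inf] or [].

Mod squares: a ≡ 10, b ≡ 30030. Check v ∈ {∞, 2, 3, 5, 7, 11, 13}.
v=11: a=11^0·(≡8), b=11^-1·(≡10) mod 11; (8|11)=-1, (10|11)=-1; (−1)^{0·-1·5}·(-1)^-1·(-1)^0 = -1.
v=13: a=13^2·(≡10), b=13^1·(≡1) mod 13; (10|13)=+1, (1|13)=+1; (−1)^{2·1·6}·(+1)^1·(+1)^2 = +1.
v=∞: 10 > 0 and 30030 > 0  ⇒  (a,b)_∞ = +1.
v=2: v_2(a)=-3, v_2(b)=-1; units ≡ 5, 7 (mod 8); ε·ε+αω+βω = 0·1+-3·0+-1·1 ≡ 1  ⇒  (a,b)_2 = -1.
v=5: a=5^3·(≡3), b=5^1·(≡1) mod 5; (3|5)=-1, (1|5)=+1; (−1)^{3·1·2}·(-1)^1·(+1)^3 = -1.
v=7: a=7^2·(≡6), b=7^1·(≡5) mod 7; (6|7)=-1, (5|7)=-1; (−1)^{2·1·3}·(-1)^1·(-1)^2 = -1.
v=3: a=3^6·(≡1), b=3^3·(≡2) mod 3; (1|3)=+1, (2|3)=-1; (−1)^{6·3·1}·(+1)^3·(-1)^6 = +1.
(10, 30030 / ℚ) ramifies at {2, 5, 7, 11}: a division algebra.

[2, 5, 7, 11]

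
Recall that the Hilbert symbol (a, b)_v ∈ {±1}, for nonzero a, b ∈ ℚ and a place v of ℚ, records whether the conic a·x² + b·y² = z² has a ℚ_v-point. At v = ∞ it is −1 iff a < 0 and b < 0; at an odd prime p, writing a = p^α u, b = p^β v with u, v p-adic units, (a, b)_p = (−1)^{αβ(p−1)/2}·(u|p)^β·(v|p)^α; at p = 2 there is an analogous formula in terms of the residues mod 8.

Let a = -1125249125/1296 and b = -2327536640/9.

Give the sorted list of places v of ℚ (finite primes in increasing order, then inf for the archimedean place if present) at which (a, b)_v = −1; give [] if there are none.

(a, b) ≡ (-85085, -65) mod (ℚ^×)²; places V = {2, 3, 5, 7, 11, 13, 17, 23, ∞}.
(a,b)_7: α=1, u≡1; β=0, v≡6 (mod 7); (1|7)=+1, (6|7)=-1; sign (−1)^0·+1^0·-1^1 = -1.
(a,b)_2: α=-4, β=10; u≡3, v≡7 (mod 8); ε(u)ε(v)=1·1, αω(v)=-4·0, βω(u)=10·1; sum ≡ 1  ⇒  -1.
(a,b)_3: α=-4, u≡1; β=-2, v≡1 (mod 3); (1|3)=+1, (1|3)=+1; sign (−1)^0·+1^-2·+1^-4 = +1.
(a,b)_11: α=1, u≡3; β=2, v≡4 (mod 11); (3|11)=+1, (4|11)=+1; sign (−1)^0·+1^2·+1^1 = +1.
(a,b)_5: α=3, u≡2; β=1, v≡3 (mod 5); (2|5)=-1, (3|5)=-1; sign (−1)^0·-1^1·-1^3 = +1.
(a,b)_∞: sgn(-85085)=−, sgn(-65)=−, so -1.
(a,b)_13: α=1, u≡6; β=1, v≡7 (mod 13); (6|13)=-1, (7|13)=-1; sign (−1)^0·-1^1·-1^1 = +1.
(a,b)_17: α=1, u≡6; β=2, v≡14 (mod 17); (6|17)=-1, (14|17)=-1; sign (−1)^0·-1^2·-1^1 = -1.
(a,b)_23: α=2, u≡21; β=0, v≡2 (mod 23); (21|23)=-1, (2|23)=+1; sign (−1)^0·-1^0·+1^2 = +1.
Ram(-85085, -65) = {2, 7, 17, ∞}; no ℚ_2-point on the conic.

[2, 7, 17, inf]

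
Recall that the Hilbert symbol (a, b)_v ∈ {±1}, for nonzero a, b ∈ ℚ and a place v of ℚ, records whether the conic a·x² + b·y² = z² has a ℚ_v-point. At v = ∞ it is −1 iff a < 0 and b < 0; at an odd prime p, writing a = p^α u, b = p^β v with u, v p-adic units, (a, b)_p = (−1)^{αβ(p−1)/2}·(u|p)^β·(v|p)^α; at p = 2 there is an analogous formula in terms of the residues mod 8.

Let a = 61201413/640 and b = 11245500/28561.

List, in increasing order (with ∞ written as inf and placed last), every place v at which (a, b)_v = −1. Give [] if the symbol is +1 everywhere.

[3, 7, 13, 17]

(a, b) ≡ (20930, 255) mod (ℚ^×)²; places V = {2, 3, 5, 7, 13, 17, 19, 23, ∞}.
(a,b)_13: α=1, u≡11; β=-4, v≡6 (mod 13); (11|13)=-1, (6|13)=-1; sign (−1)^0·-1^-4·-1^1 = -1.
(a,b)_2: α=-7, β=2; u≡1, v≡7 (mod 8); ε(u)ε(v)=0·1, αω(v)=-7·0, βω(u)=2·0; sum ≡ 0  ⇒  +1.
(a,b)_5: α=-1, u≡1; β=3, v≡4 (mod 5); (1|5)=+1, (4|5)=+1; sign (−1)^0·+1^3·+1^-1 = +1.
(a,b)_7: α=1, u≡1; β=2, v≡5 (mod 7); (1|7)=+1, (5|7)=-1; sign (−1)^0·+1^2·-1^1 = -1.
(a,b)_17: α=0, u≡11; β=1, v≡13 (mod 17); (11|17)=-1, (13|17)=+1; sign (−1)^0·-1^1·+1^0 = -1.
(a,b)_3: α=4, u≡2; β=3, v≡1 (mod 3); (2|3)=-1, (1|3)=+1; sign (−1)^0·-1^3·+1^4 = -1.
(a,b)_23: α=1, u≡2; β=0, v≡1 (mod 23); (2|23)=+1, (1|23)=+1; sign (−1)^0·+1^0·+1^1 = +1.
(a,b)_19: α=2, u≡7; β=0, v≡2 (mod 19); (7|19)=+1, (2|19)=-1; sign (−1)^0·+1^0·-1^2 = +1.
(a,b)_∞: sgn(20930)=+, sgn(255)=+, so +1.
|Ram(20930, 255)| = 4, even; anisotropic at {3, 7, 13, 17}.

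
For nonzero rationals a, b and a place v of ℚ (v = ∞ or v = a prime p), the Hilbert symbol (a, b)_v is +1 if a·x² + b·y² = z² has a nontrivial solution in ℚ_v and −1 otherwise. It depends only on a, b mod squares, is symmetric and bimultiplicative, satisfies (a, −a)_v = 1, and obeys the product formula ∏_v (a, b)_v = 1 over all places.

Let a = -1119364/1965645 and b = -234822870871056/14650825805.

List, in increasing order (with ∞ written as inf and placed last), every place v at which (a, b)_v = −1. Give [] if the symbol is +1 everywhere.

(a, b) ≡ (-5, -205) mod (ℚ^×)²; places V = {2, 3, 5, 7, 11, 13, 19, 23, 29, 37, 41, ∞}.
(a,b)_11: α=-2, u≡2; β=-2, v≡9 (mod 11); (2|11)=-1, (9|11)=+1; sign (−1)^0·-1^-2·+1^-2 = +1.
(a,b)_23: α=4, u≡1; β=4, v≡12 (mod 23); (1|23)=+1, (12|23)=+1; sign (−1)^0·+1^4·+1^4 = +1.
(a,b)_3: α=-2, u≡1; β=2, v≡2 (mod 3); (1|3)=+1, (2|3)=-1; sign (−1)^0·+1^2·-1^-2 = +1.
(a,b)_5: α=-1, u≡4; β=-1, v≡4 (mod 5); (4|5)=+1, (4|5)=+1; sign (−1)^0·+1^-1·+1^-1 = +1.
(a,b)_41: α=0, u≡40; β=1, v≡2 (mod 41); (40|41)=+1, (2|41)=+1; sign (−1)^0·+1^1·+1^0 = +1.
(a,b)_∞: sgn(-5)=−, sgn(-205)=−, so -1.
(a,b)_29: α=0, u≡20; β=2, v≡8 (mod 29); (20|29)=+1, (8|29)=-1; sign (−1)^0·+1^2·-1^0 = +1.
(a,b)_19: α=-2, u≡14; β=-2, v≡5 (mod 19); (14|19)=-1, (5|19)=+1; sign (−1)^0·-1^-2·+1^-2 = +1.
(a,b)_13: α=0, u≡11; β=2, v≡10 (mod 13); (11|13)=-1, (10|13)=+1; sign (−1)^0·-1^2·+1^0 = +1.
(a,b)_2: α=2, β=4; u≡3, v≡3 (mod 8); ε(u)ε(v)=1·1, αω(v)=2·1, βω(u)=4·1; sum ≡ 1  ⇒  -1.
(a,b)_37: α=0, u≡35; β=-2, v≡35 (mod 37); (35|37)=-1, (35|37)=-1; sign (−1)^0·-1^-2·-1^0 = +1.
(a,b)_7: α=0, u≡2; β=-2, v≡6 (mod 7); (2|7)=+1, (6|7)=-1; sign (−1)^0·+1^-2·-1^0 = +1.
Ram(-5, -205) = {2, ∞}; no ℚ_2-point on the conic.

[2, inf]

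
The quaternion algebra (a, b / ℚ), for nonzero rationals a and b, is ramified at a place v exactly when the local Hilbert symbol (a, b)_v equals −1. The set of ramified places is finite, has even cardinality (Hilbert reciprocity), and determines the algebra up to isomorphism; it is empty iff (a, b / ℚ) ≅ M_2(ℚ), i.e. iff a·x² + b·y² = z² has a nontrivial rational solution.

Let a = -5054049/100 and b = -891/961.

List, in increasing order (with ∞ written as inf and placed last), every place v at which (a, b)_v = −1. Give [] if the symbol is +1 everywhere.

[7, 13, 17, inf]

Mod squares: a ≡ -4641, b ≡ -11. Check v ∈ {∞, 2, 3, 5, 7, 11, 13, 17, 31}.
v=17: a=17^1·(≡9), b=17^0·(≡3) mod 17; (9|17)=+1, (3|17)=-1; (−1)^{1·0·8}·(+1)^0·(-1)^1 = -1.
v=7: a=7^1·(≡4), b=7^0·(≡6) mod 7; (4|7)=+1, (6|7)=-1; (−1)^{1·0·3}·(+1)^0·(-1)^1 = -1.
v=31: a=31^0·(≡14), b=31^-2·(≡8) mod 31; (14|31)=+1, (8|31)=+1; (−1)^{0·-2·15}·(+1)^-2·(+1)^0 = +1.
v=13: a=13^1·(≡2), b=13^0·(≡7) mod 13; (2|13)=-1, (7|13)=-1; (−1)^{1·0·6}·(-1)^0·(-1)^1 = -1.
v=3: a=3^3·(≡1), b=3^4·(≡1) mod 3; (1|3)=+1, (1|3)=+1; (−1)^{3·4·1}·(+1)^4·(+1)^3 = +1.
v=5: a=5^-2·(≡4), b=5^0·(≡4) mod 5; (4|5)=+1, (4|5)=+1; (−1)^{-2·0·2}·(+1)^0·(+1)^-2 = +1.
v=2: v_2(a)=-2, v_2(b)=0; units ≡ 7, 5 (mod 8); ε·ε+αω+βω = 1·0+-2·1+0·0 ≡ 0  ⇒  (a,b)_2 = +1.
v=∞: -4641 < 0 and -11 < 0  ⇒  (a,b)_∞ = -1.
v=11: a=11^2·(≡9), b=11^1·(≡10) mod 11; (9|11)=+1, (10|11)=-1; (−1)^{2·1·5}·(+1)^1·(-1)^2 = +1.
|Ram(-4641, -11)| = 4, even; anisotropic at {7, 13, 17, ∞}.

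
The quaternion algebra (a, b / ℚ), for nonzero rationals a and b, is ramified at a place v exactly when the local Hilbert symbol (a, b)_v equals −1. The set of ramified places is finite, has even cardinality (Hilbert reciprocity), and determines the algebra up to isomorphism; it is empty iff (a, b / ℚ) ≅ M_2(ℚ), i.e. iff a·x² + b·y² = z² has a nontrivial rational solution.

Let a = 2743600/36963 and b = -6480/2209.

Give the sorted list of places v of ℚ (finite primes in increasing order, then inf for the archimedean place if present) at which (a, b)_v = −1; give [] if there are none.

[5, 19]

Mod squares: a ≡ 57, b ≡ -5. Check v ∈ {∞, 2, 3, 5, 19, 37, 47}.
v=3: a=3^-3·(≡1), b=3^4·(≡1) mod 3; (1|3)=+1, (1|3)=+1; (−1)^{-3·4·1}·(+1)^4·(+1)^-3 = +1.
v=37: a=37^-2·(≡32), b=37^0·(≡24) mod 37; (32|37)=-1, (24|37)=-1; (−1)^{-2·0·18}·(-1)^0·(-1)^-2 = +1.
v=19: a=19^3·(≡12), b=19^0·(≡15) mod 19; (12|19)=-1, (15|19)=-1; (−1)^{3·0·9}·(-1)^0·(-1)^3 = -1.
v=47: a=47^0·(≡10), b=47^-2·(≡6) mod 47; (10|47)=-1, (6|47)=+1; (−1)^{0·-2·23}·(-1)^-2·(+1)^0 = +1.
v=5: a=5^2·(≡3), b=5^1·(≡1) mod 5; (3|5)=-1, (1|5)=+1; (−1)^{2·1·2}·(-1)^1·(+1)^2 = -1.
v=∞: 57 > 0 and -5 < 0  ⇒  (a,b)_∞ = +1.
v=2: v_2(a)=4, v_2(b)=4; units ≡ 1, 3 (mod 8); ε·ε+αω+βω = 0·1+4·1+4·0 ≡ 0  ⇒  (a,b)_2 = +1.
Ram(57, -5) = {5, 19}; no ℚ_5-point on the conic.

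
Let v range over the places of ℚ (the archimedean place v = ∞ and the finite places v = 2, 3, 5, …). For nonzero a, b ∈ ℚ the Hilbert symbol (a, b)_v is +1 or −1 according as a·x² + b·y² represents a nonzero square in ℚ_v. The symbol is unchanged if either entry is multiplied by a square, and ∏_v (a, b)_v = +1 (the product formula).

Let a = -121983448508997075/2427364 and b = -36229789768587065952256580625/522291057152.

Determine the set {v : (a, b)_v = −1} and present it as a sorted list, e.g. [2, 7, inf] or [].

(a, b) ≡ (-187, -9282) mod (ℚ^×)²; places V = {2, 3, 5, 7, 11, 13, 17, 19, 41, ∞}.
(a,b)_7: α=4, u≡1; β=5, v≡4 (mod 7); (1|7)=+1, (4|7)=+1; sign (−1)^0·+1^5·+1^4 = +1.
(a,b)_19: α=-2, u≡12; β=-2, v≡7 (mod 19); (12|19)=-1, (7|19)=+1; sign (−1)^0·-1^-2·+1^-2 = +1.
(a,b)_2: α=-2, β=-9; u≡5, v≡7 (mod 8); ε(u)ε(v)=0·1, αω(v)=-2·0, βω(u)=-9·1; sum ≡ 1  ⇒  -1.
(a,b)_41: α=-2, u≡20; β=-4, v≡4 (mod 41); (20|41)=+1, (4|41)=+1; sign (−1)^0·+1^-4·+1^-2 = +1.
(a,b)_∞: sgn(-187)=−, sgn(-9282)=−, so -1.
(a,b)_5: α=2, u≡3; β=4, v≡3 (mod 5); (3|5)=-1, (3|5)=-1; sign (−1)^0·-1^4·-1^2 = +1.
(a,b)_13: α=2, u≡6; β=5, v≡9 (mod 13); (6|13)=-1, (9|13)=+1; sign (−1)^0·-1^5·+1^2 = -1.
(a,b)_11: α=3, u≡5; β=4, v≡7 (mod 11); (5|11)=+1, (7|11)=-1; sign (−1)^0·+1^4·-1^3 = -1.
(a,b)_3: α=12, u≡2; β=17, v≡2 (mod 3); (2|3)=-1, (2|3)=-1; sign (−1)^0·-1^17·-1^12 = -1.
(a,b)_17: α=1, u≡14; β=3, v≡2 (mod 17); (14|17)=-1, (2|17)=+1; sign (−1)^0·-1^3·+1^1 = -1.
(-187, -9282 / ℚ) ramifies at {2, 3, 11, 13, 17, ∞}: a division algebra.

[2, 3, 11, 13, 17, inf]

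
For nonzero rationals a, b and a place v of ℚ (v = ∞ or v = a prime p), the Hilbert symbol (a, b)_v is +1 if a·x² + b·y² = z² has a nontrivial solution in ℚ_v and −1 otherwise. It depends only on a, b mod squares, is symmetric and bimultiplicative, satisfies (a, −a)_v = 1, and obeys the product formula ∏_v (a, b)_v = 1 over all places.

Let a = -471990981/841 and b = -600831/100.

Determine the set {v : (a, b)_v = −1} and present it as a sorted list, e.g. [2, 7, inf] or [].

(a, b) ≡ (-196581, -231) mod (ℚ^×)²; places V = {2, 3, 5, 7, 11, 17, 23, 29, 37, ∞}.
(a,b)_23: α=1, u≡8; β=0, v≡17 (mod 23); (8|23)=+1, (17|23)=-1; sign (−1)^0·+1^0·-1^1 = -1.
(a,b)_7: α=5, u≡1; β=1, v≡4 (mod 7); (1|7)=+1, (4|7)=+1; sign (−1)^1·+1^1·+1^5 = -1.
(a,b)_2: α=0, β=-2; u≡3, v≡1 (mod 8); ε(u)ε(v)=1·0, αω(v)=0·0, βω(u)=-2·1; sum ≡ 0  ⇒  +1.
(a,b)_29: α=-2, u≡27; β=0, v≡6 (mod 29); (27|29)=-1, (6|29)=+1; sign (−1)^0·-1^0·+1^-2 = +1.
(a,b)_∞: sgn(-196581)=−, sgn(-231)=−, so -1.
(a,b)_3: α=1, u≡2; β=3, v≡1 (mod 3); (2|3)=-1, (1|3)=+1; sign (−1)^1·-1^3·+1^1 = +1.
(a,b)_37: α=1, u≡6; β=0, v≡9 (mod 37); (6|37)=-1, (9|37)=+1; sign (−1)^0·-1^0·+1^1 = +1.
(a,b)_11: α=1, u≡9; β=1, v≡5 (mod 11); (9|11)=+1, (5|11)=+1; sign (−1)^1·+1^1·+1^1 = -1.
(a,b)_5: α=0, u≡4; β=-2, v≡1 (mod 5); (4|5)=+1, (1|5)=+1; sign (−1)^0·+1^-2·+1^0 = +1.
(a,b)_17: α=0, u≡12; β=2, v≡11 (mod 17); (12|17)=-1, (11|17)=-1; sign (−1)^0·-1^2·-1^0 = +1.
Ram(-196581, -231) = {7, 11, 23, ∞}; no ℚ_7-point on the conic.

[7, 11, 23, inf]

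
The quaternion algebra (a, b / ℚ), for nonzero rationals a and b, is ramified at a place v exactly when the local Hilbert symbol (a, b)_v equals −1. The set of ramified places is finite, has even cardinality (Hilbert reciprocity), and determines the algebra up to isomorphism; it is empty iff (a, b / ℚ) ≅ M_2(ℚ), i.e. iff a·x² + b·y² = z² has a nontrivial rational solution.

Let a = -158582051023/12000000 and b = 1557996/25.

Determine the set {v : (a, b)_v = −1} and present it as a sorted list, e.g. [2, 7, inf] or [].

[2, 3, 31, 37]

Mod squares: a ≡ -4091349, b ≡ 3219. Check v ∈ {∞, 2, 3, 5, 11, 29, 31, 37, 41}.
v=29: a=29^1·(≡25), b=29^1·(≡25) mod 29; (25|29)=+1, (25|29)=+1; (−1)^{1·1·14}·(+1)^1·(+1)^1 = +1.
v=37: a=37^1·(≡12), b=37^1·(≡6) mod 37; (12|37)=+1, (6|37)=-1; (−1)^{1·1·18}·(+1)^1·(-1)^1 = -1.
v=2: v_2(a)=-8, v_2(b)=2; units ≡ 3, 3 (mod 8); ε·ε+αω+βω = 1·1+-8·1+2·1 ≡ 1  ⇒  (a,b)_2 = -1.
v=31: a=31^3·(≡16), b=31^0·(≡21) mod 31; (16|31)=+1, (21|31)=-1; (−1)^{3·0·15}·(+1)^0·(-1)^3 = -1.
v=11: a=11^2·(≡10), b=11^2·(≡2) mod 11; (10|11)=-1, (2|11)=-1; (−1)^{2·2·5}·(-1)^2·(-1)^2 = +1.
v=3: a=3^-1·(≡2), b=3^1·(≡2) mod 3; (2|3)=-1, (2|3)=-1; (−1)^{-1·1·1}·(-1)^1·(-1)^-1 = -1.
v=∞: -4091349 < 0 and 3219 > 0  ⇒  (a,b)_∞ = +1.
v=5: a=5^-6·(≡4), b=5^-2·(≡1) mod 5; (4|5)=+1, (1|5)=+1; (−1)^{-6·-2·2}·(+1)^-2·(+1)^-6 = +1.
v=41: a=41^1·(≡20), b=41^0·(≡31) mod 41; (20|41)=+1, (31|41)=+1; (−1)^{1·0·20}·(+1)^0·(+1)^1 = +1.
|Ram(-4091349, 3219)| = 4, even; anisotropic at {2, 3, 31, 37}.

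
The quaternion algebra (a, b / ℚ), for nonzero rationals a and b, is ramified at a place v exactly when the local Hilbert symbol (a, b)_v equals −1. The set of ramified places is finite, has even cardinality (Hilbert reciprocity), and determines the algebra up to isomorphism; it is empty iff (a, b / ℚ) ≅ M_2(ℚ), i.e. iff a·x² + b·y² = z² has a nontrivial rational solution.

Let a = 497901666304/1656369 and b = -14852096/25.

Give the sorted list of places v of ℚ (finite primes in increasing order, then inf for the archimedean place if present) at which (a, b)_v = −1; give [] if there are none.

[2, 37]

Mod squares: a ≡ 2146, b ≡ -74. Check v ∈ {∞, 2, 3, 5, 7, 11, 13, 17, 29, 37}.
v=17: a=17^2·(≡4), b=17^0·(≡7) mod 17; (4|17)=+1, (7|17)=-1; (−1)^{2·0·8}·(+1)^0·(-1)^2 = +1.
v=∞: 2146 > 0 and -74 < 0  ⇒  (a,b)_∞ = +1.
v=3: a=3^-4·(≡1), b=3^0·(≡1) mod 3; (1|3)=+1, (1|3)=+1; (−1)^{-4·0·1}·(+1)^0·(+1)^-4 = +1.
v=29: a=29^1·(≡6), b=29^0·(≡9) mod 29; (6|29)=+1, (9|29)=+1; (−1)^{1·0·14}·(+1)^0·(+1)^1 = +1.
v=2: v_2(a)=15, v_2(b)=13; units ≡ 1, 3 (mod 8); ε·ε+αω+βω = 0·1+15·1+13·0 ≡ 1  ⇒  (a,b)_2 = -1.
v=13: a=13^-2·(≡10), b=13^0·(≡12) mod 13; (10|13)=+1, (12|13)=+1; (−1)^{-2·0·6}·(+1)^0·(+1)^-2 = +1.
v=5: a=5^0·(≡1), b=5^-2·(≡4) mod 5; (1|5)=+1, (4|5)=+1; (−1)^{0·-2·2}·(+1)^-2·(+1)^0 = +1.
v=11: a=11^-2·(≡4), b=11^0·(≡9) mod 11; (4|11)=+1, (9|11)=+1; (−1)^{-2·0·5}·(+1)^0·(+1)^-2 = +1.
v=37: a=37^1·(≡1), b=37^1·(≡15) mod 37; (1|37)=+1, (15|37)=-1; (−1)^{1·1·18}·(+1)^1·(-1)^1 = -1.
v=7: a=7^2·(≡4), b=7^2·(≡6) mod 7; (4|7)=+1, (6|7)=-1; (−1)^{2·2·3}·(+1)^2·(-1)^2 = +1.
(2146, -74 / ℚ) ramifies at {2, 37}: a division algebra.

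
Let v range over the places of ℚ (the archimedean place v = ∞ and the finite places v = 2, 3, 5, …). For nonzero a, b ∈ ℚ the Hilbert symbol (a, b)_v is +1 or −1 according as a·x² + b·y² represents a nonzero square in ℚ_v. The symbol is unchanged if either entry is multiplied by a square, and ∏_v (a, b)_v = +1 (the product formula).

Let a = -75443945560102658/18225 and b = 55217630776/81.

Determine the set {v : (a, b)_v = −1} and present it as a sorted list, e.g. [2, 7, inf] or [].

Mod squares: a ≡ -49538, b ≡ 1054. Check v ∈ {∞, 2, 3, 5, 7, 11, 17, 31, 47}.
v=2: v_2(a)=1, v_2(b)=3; units ≡ 7, 7 (mod 8); ε·ε+αω+βω = 1·1+1·0+3·0 ≡ 1  ⇒  (a,b)_2 = -1.
v=31: a=31^3·(≡28), b=31^1·(≡29) mod 31; (28|31)=+1, (29|31)=-1; (−1)^{3·1·15}·(+1)^1·(-1)^3 = +1.
v=17: a=17^1·(≡6), b=17^1·(≡7) mod 17; (6|17)=-1, (7|17)=-1; (−1)^{1·1·8}·(-1)^1·(-1)^1 = +1.
v=11: a=11^4·(≡10), b=11^2·(≡9) mod 11; (10|11)=-1, (9|11)=+1; (−1)^{4·2·5}·(-1)^2·(+1)^4 = +1.
v=7: a=7^2·(≡1), b=7^2·(≡4) mod 7; (1|7)=+1, (4|7)=+1; (−1)^{2·2·3}·(+1)^2·(+1)^2 = +1.
v=∞: -49538 < 0 and 1054 > 0  ⇒  (a,b)_∞ = +1.
v=3: a=3^-6·(≡1), b=3^-4·(≡1) mod 3; (1|3)=+1, (1|3)=+1; (−1)^{-6·-4·1}·(+1)^-4·(+1)^-6 = +1.
v=47: a=47^3·(≡4), b=47^2·(≡22) mod 47; (4|47)=+1, (22|47)=-1; (−1)^{3·2·23}·(+1)^2·(-1)^3 = -1.
v=5: a=5^-2·(≡3), b=5^0·(≡1) mod 5; (3|5)=-1, (1|5)=+1; (−1)^{-2·0·2}·(-1)^0·(+1)^-2 = +1.
|Ram(-49538, 1054)| = 2, even; anisotropic at {2, 47}.

[2, 47]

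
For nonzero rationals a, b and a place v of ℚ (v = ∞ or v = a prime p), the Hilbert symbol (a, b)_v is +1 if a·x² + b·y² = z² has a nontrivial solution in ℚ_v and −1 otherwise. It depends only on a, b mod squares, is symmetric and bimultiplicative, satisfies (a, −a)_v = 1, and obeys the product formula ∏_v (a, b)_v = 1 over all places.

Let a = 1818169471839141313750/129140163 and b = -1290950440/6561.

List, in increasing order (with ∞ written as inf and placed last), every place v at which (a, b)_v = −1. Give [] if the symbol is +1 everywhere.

Mod squares: a ≡ 66, b ≡ -10. Check v ∈ {∞, 2, 3, 5, 11, 13, 19, 23}.
v=19: a=19^2·(≡5), b=19^2·(≡17) mod 19; (5|19)=+1, (17|19)=+1; (−1)^{2·2·9}·(+1)^2·(+1)^2 = +1.
v=11: a=11^5·(≡6), b=11^0·(≡9) mod 11; (6|11)=-1, (9|11)=+1; (−1)^{5·0·5}·(-1)^0·(+1)^5 = +1.
v=∞: 66 > 0 and -10 < 0  ⇒  (a,b)_∞ = +1.
v=5: a=5^4·(≡4), b=5^1·(≡2) mod 5; (4|5)=+1, (2|5)=-1; (−1)^{4·1·2}·(+1)^1·(-1)^4 = +1.
v=3: a=3^-17·(≡1), b=3^-8·(≡2) mod 3; (1|3)=+1, (2|3)=-1; (−1)^{-17·-8·1}·(+1)^-8·(-1)^-17 = -1.
v=23: a=23^6·(≡21), b=23^2·(≡13) mod 23; (21|23)=-1, (13|23)=+1; (−1)^{6·2·11}·(-1)^2·(+1)^6 = +1.
v=2: v_2(a)=1, v_2(b)=3; units ≡ 1, 3 (mod 8); ε·ε+αω+βω = 0·1+1·1+3·0 ≡ 1  ⇒  (a,b)_2 = -1.
v=13: a=13^2·(≡4), b=13^2·(≡3) mod 13; (4|13)=+1, (3|13)=+1; (−1)^{2·2·6}·(+1)^2·(+1)^2 = +1.
|Ram(66, -10)| = 2, even; anisotropic at {2, 3}.

[2, 3]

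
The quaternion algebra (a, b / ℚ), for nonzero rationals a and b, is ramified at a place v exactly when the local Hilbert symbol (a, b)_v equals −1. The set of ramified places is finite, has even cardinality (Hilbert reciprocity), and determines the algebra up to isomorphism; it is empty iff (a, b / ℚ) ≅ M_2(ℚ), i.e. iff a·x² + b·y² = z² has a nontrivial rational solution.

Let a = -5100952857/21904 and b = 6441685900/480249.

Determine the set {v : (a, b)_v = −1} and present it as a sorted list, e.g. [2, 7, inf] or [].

Mod squares: a ≡ -57057, b ≡ 121771. Check v ∈ {∞, 2, 3, 5, 7, 11, 13, 17, 19, 23, 29, 37}.
v=37: a=37^-2·(≡33), b=37^0·(≡7) mod 37; (33|37)=+1, (7|37)=+1; (−1)^{-2·0·18}·(+1)^0·(+1)^-2 = +1.
v=17: a=17^0·(≡14), b=17^1·(≡7) mod 17; (14|17)=-1, (7|17)=-1; (−1)^{0·1·8}·(-1)^1·(-1)^0 = -1.
v=13: a=13^3·(≡7), b=13^1·(≡7) mod 13; (7|13)=-1, (7|13)=-1; (−1)^{3·1·6}·(-1)^1·(-1)^3 = +1.
v=2: v_2(a)=-4, v_2(b)=2; units ≡ 7, 3 (mod 8); ε·ε+αω+βω = 1·1+-4·1+2·0 ≡ 1  ⇒  (a,b)_2 = -1.
v=23: a=23^2·(≡6), b=23^2·(≡8) mod 23; (6|23)=+1, (8|23)=+1; (−1)^{2·2·11}·(+1)^2·(+1)^2 = +1.
v=29: a=29^0·(≡19), b=29^1·(≡7) mod 29; (19|29)=-1, (7|29)=+1; (−1)^{0·1·14}·(-1)^1·(+1)^0 = -1.
v=11: a=11^1·(≡3), b=11^-2·(≡5) mod 11; (3|11)=+1, (5|11)=+1; (−1)^{1·-2·5}·(+1)^-2·(+1)^1 = +1.
v=19: a=19^1·(≡2), b=19^1·(≡1) mod 19; (2|19)=-1, (1|19)=+1; (−1)^{1·1·9}·(-1)^1·(+1)^1 = +1.
v=3: a=3^1·(≡1), b=3^-4·(≡1) mod 3; (1|3)=+1, (1|3)=+1; (−1)^{1·-4·1}·(+1)^-4·(+1)^1 = +1.
v=7: a=7^1·(≡2), b=7^-2·(≡6) mod 7; (2|7)=+1, (6|7)=-1; (−1)^{1·-2·3}·(+1)^-2·(-1)^1 = -1.
v=∞: -57057 < 0 and 121771 > 0  ⇒  (a,b)_∞ = +1.
v=5: a=5^0·(≡2), b=5^2·(≡4) mod 5; (2|5)=-1, (4|5)=+1; (−1)^{0·2·2}·(-1)^2·(+1)^0 = +1.
(-57057, 121771 / ℚ) ramifies at {2, 7, 17, 29}: a division algebra.

[2, 7, 17, 29]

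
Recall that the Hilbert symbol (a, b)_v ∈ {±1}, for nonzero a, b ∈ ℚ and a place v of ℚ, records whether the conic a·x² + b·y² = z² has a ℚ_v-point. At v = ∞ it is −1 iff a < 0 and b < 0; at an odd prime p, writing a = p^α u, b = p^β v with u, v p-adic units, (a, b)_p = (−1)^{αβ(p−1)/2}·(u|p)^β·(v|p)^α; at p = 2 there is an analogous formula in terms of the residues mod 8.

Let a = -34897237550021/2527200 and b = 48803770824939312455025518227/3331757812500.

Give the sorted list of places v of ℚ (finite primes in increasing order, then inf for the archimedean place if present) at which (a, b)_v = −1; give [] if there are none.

[13, 23]

Mod squares: a ≡ -49062, b ≡ 188071. Check v ∈ {∞, 2, 3, 5, 7, 11, 13, 17, 19, 23, 37}.
v=11: a=11^2·(≡9), b=11^4·(≡3) mod 11; (9|11)=+1, (3|11)=+1; (−1)^{2·4·5}·(+1)^4·(+1)^2 = +1.
v=3: a=3^-5·(≡2), b=3^-8·(≡1) mod 3; (2|3)=-1, (1|3)=+1; (−1)^{-5·-8·1}·(-1)^-8·(+1)^-5 = +1.
v=17: a=17^1·(≡13), b=17^3·(≡13) mod 17; (13|17)=+1, (13|17)=+1; (−1)^{1·3·8}·(+1)^3·(+1)^1 = +1.
v=13: a=13^-1·(≡1), b=13^-1·(≡11) mod 13; (1|13)=+1, (11|13)=-1; (−1)^{-1·-1·6}·(+1)^-1·(-1)^-1 = -1.
v=∞: -49062 < 0 and 188071 > 0  ⇒  (a,b)_∞ = +1.
v=2: v_2(a)=-5, v_2(b)=-2; units ≡ 5, 7 (mod 8); ε·ε+αω+βω = 0·1+-5·0+-2·1 ≡ 0  ⇒  (a,b)_2 = +1.
v=19: a=19^2·(≡18), b=19^2·(≡1) mod 19; (18|19)=-1, (1|19)=+1; (−1)^{2·2·9}·(-1)^2·(+1)^2 = +1.
v=23: a=23^2·(≡21), b=23^5·(≡13) mod 23; (21|23)=-1, (13|23)=+1; (−1)^{2·5·11}·(-1)^5·(+1)^2 = -1.
v=37: a=37^1·(≡15), b=37^3·(≡35) mod 37; (15|37)=-1, (35|37)=-1; (−1)^{1·3·18}·(-1)^3·(-1)^1 = +1.
v=7: a=7^4·(≡1), b=7^8·(≡4) mod 7; (1|7)=+1, (4|7)=+1; (−1)^{4·8·3}·(+1)^8·(+1)^4 = +1.
v=5: a=5^-2·(≡3), b=5^-10·(≡1) mod 5; (3|5)=-1, (1|5)=+1; (−1)^{-2·-10·2}·(-1)^-10·(+1)^-2 = +1.
|Ram(-49062, 188071)| = 2, even; anisotropic at {13, 23}.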